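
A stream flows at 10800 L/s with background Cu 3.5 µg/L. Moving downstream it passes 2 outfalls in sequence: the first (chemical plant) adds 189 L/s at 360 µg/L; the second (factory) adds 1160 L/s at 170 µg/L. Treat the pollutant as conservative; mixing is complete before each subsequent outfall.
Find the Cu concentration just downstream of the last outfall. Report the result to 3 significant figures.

24.9 µg/L

After outfall 1: Q = 10800 + 189.0 = 10990 L/s; C = (10800·3.500 + 189.0·360.0)/10990 = 9.631 µg/L.
After outfall 2: Q = 10990 + 1160 = 12150 L/s; C = (10990·9.631 + 1160·170.0)/12150 = 24.94 µg/L.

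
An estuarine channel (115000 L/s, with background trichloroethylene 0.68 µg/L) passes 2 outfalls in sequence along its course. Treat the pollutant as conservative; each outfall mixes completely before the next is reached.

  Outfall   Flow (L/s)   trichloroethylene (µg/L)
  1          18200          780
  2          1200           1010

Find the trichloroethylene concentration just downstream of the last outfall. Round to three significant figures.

Outfall 1: combined Q = 133200 L/s; C = (115000·0.6800 + 18200·780.0)/133200 = 107.2 µg/L.
Outfall 2: combined Q = 134400 L/s; C = (133200·107.2 + 1200·1010)/134400 = 115.2 µg/L.

115 µg/L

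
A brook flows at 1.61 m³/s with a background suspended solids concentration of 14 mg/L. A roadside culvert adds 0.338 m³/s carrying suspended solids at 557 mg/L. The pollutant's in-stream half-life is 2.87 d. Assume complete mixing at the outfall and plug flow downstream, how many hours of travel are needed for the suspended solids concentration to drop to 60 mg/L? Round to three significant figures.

Mass balance: C = (1.610·14.00 + 0.3380·557.0) / 1.948 = 210.8/1.948 = 108.2 mg/L.
Half-life 2.87 d → k = ln 2 / 2.87 = 0.2415 d⁻¹.
108.2·exp(−k·t) = 60 → t = ln(108.2/60)/k = 211000 s = 58.61 h.

58.6 h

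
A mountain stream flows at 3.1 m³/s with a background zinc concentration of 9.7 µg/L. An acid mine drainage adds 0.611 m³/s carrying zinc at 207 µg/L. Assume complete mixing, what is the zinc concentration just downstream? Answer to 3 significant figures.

42.2 µg/L

After mixing, C = (3.100·9.700 + 0.6110·207.0) / 3.711 = 156.5/3.711 = 42.18 µg/L.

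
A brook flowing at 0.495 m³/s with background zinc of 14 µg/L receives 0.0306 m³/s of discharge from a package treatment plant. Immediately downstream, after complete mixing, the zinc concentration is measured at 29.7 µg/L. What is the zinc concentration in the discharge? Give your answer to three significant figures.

Mass balance: 0.4950·14.00 + 0.03060·Cₑ = 0.5256·29.70
→ Cₑ = (0.5256·29.70 − 0.4950·14.00) / 0.03060 = 283.7 µg/L.

284 µg/L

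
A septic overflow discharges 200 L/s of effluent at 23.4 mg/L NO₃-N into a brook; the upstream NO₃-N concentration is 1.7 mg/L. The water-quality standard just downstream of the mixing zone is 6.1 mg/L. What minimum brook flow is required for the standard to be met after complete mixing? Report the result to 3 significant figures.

786 L/s

Set C_mix = 6.1: (Q·1.700 + 200.0·23.40) / (Q + 200.0) = 6.1
→ Q = 200.0·(23.40 − 6.1)/(6.1 − 1.700) = 786.4 L/s.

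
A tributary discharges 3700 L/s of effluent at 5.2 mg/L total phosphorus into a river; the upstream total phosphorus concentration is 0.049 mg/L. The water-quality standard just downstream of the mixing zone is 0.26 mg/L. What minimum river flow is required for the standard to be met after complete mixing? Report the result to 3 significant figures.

Set C_mix = 0.26: (Q·0.04900 + 3700·5.200) / (Q + 3700) = 0.26
→ Q = 3700·(5.200 − 0.26)/(0.26 − 0.04900) = 86630 L/s.

86600 L/s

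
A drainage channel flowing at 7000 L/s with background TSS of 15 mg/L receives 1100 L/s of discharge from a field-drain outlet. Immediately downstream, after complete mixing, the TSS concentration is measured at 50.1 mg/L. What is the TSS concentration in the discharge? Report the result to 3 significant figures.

Mass balance: 7000·15.00 + 1100·Cₑ = 8100·50.10
→ Cₑ = (8100·50.10 − 7000·15.00) / 1100 = 273.5 mg/L.

273 mg/L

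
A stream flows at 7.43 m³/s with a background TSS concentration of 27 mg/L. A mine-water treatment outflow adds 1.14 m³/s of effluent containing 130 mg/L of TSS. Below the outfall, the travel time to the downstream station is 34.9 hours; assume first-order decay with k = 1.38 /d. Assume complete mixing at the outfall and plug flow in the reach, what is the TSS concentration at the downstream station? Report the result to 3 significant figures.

5.47 mg/L

Flow-weighted average: C = (7.430·27.00 + 1.140·130.0) / 8.570 = 348.8/8.570 = 40.70 mg/L.
Applying C = C₀e^(−kt): 40.70 × 0.1344 = 5.471 mg/L.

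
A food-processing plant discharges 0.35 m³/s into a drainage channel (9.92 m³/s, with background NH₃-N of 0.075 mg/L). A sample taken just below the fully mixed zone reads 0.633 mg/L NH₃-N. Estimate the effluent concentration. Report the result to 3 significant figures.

16.4 mg/L

Mass balance: 9.920·0.07500 + 0.3500·Cₑ = 10.27·0.6330
→ Cₑ = (10.27·0.6330 − 9.920·0.07500) / 0.3500 = 16.45 mg/L.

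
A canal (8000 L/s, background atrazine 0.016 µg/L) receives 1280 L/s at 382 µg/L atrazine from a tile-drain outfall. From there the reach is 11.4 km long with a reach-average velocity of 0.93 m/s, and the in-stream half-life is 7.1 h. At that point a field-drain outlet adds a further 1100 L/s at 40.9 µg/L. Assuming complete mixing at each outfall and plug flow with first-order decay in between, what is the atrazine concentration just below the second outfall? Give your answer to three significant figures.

38.1 µg/L

Mixed concentration C = ΣQC/ΣQ = (8000·0.01600 + 1280·382.0) / 9280 = 489100/9280 = 52.70 µg/L; combined flow 9280 L/s.
Travel time t = 11.4·1000 / 0.93 = 12260 s = 3.405 h.
Half-life 7.1 h → k = ln 2 / 7.1 = 0.09763 h⁻¹ = 2.343 d⁻¹.
Applying C = C₀e^(−kt): 52.70 × 0.7172 = 37.80 µg/L.
Second outfall: C = (9280·37.80 + 1100·40.90)/10380 = 38.13 µg/L.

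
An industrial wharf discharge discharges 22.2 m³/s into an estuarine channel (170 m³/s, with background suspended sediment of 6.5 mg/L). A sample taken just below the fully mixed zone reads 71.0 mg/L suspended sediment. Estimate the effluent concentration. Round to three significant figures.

565 mg/L

Mass balance: 170.0·6.500 + 22.20·Cₑ = 192.2·71.00
→ Cₑ = (192.2·71.00 − 170.0·6.500) / 22.20 = 564.9 mg/L.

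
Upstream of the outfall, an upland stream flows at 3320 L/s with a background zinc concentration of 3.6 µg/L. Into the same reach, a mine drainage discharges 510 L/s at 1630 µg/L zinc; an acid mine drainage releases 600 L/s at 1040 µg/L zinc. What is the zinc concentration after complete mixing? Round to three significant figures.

After mixing, C = (3320·3.600 + 510.0·1630 + 600.0·1040) / 4430 = 1467000/4430 = 331.2 µg/L.

331 µg/L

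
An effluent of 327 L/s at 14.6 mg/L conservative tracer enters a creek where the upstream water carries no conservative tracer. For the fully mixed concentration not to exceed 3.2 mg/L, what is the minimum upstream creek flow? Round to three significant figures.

1160 L/s

Set C_mix = 3.2: (Q·0 + 327.0·14.60) / (Q + 327.0) = 3.2
→ Q = 327.0·(14.60 − 3.2)/(3.2 − 0) = 1165 L/s.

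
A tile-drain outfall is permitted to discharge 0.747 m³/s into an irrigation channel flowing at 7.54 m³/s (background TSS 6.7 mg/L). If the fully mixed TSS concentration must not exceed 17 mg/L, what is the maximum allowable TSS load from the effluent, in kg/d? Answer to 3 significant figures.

7810 kg/d

Mass balance at the limit: 7.540·6.700 + 0.7470·Cₑ = 8.287·17 → Cₑ = 121.0 mg/L.
Load = 0.7470 m³/s × 121.0 g/m³ × 86 400 s/d = 7807 kg/d.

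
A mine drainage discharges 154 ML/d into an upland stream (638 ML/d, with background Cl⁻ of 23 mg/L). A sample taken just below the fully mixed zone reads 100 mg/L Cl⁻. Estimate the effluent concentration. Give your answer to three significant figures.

Mass balance: 638.0·23.00 + 154.0·Cₑ = 792.0·100.0
→ Cₑ = (792.0·100.0 − 638.0·23.00) / 154.0 = 419.0 mg/L.

419 mg/L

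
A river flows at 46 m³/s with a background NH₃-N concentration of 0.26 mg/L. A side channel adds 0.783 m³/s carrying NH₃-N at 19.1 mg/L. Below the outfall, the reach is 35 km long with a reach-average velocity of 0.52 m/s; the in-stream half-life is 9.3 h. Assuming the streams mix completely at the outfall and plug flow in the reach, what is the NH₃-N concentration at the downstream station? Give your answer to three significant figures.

0.143 mg/L

Conservation of mass: C = (46.00·0.2600 + 0.7830·19.10) / 46.78 = 26.92/46.78 = 0.5753 mg/L.
Travel time t = 35·1000 / 0.52 = 67310 s = 18.70 h.
Half-life 9.3 h → k = ln 2 / 9.3 = 0.07453 h⁻¹ = 1.789 d⁻¹.
Applying C = C₀e^(−kt): 0.5753 × 0.2482 = 0.1428 mg/L.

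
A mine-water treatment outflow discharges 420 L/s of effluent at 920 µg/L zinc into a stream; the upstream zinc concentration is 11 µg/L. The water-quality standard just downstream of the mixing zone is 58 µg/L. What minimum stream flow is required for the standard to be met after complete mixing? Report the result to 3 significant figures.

7700 L/s

Set C_mix = 58: (Q·11.00 + 420.0·920.0) / (Q + 420.0) = 58
→ Q = 420.0·(920.0 − 58)/(58 − 11.00) = 7703 L/s.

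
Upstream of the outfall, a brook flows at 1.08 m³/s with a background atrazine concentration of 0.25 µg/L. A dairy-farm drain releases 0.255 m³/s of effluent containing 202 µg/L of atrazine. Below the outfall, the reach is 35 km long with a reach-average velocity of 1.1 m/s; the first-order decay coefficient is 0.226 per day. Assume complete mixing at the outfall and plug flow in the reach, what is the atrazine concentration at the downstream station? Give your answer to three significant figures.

35.7 µg/L

Mass balance: C = (1.080·0.2500 + 0.2550·202.0) / 1.335 = 51.78/1.335 = 38.79 µg/L.
Travel time t = 35·1000 / 1.1 = 31820 s = 8.838 h.
Decay over the reach: 38.79·exp(−kt) = 38.79·0.9201 = 35.69 µg/L.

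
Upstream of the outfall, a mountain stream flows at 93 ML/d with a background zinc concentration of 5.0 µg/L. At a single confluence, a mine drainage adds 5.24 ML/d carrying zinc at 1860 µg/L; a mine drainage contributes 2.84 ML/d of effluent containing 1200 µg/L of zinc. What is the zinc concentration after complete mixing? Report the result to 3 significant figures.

Mixed concentration C = ΣQC/ΣQ = (93.00·5.000 + 5.240·1860 + 2.840·1200) / 101.1 = 13620/101.1 = 134.7 µg/L.

135 µg/L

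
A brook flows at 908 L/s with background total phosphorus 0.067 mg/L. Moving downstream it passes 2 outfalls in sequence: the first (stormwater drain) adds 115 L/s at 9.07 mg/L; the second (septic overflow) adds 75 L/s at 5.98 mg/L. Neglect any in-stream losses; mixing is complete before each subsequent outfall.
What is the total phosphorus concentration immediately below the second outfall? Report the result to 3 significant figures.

Outfall 1: combined Q = 1023 L/s; C = (908.0·0.06700 + 115.0·9.070)/1023 = 1.079 mg/L.
Outfall 2: combined Q = 1098 L/s; C = (1023·1.079 + 75.00·5.980)/1098 = 1.414 mg/L.

1.41 mg/L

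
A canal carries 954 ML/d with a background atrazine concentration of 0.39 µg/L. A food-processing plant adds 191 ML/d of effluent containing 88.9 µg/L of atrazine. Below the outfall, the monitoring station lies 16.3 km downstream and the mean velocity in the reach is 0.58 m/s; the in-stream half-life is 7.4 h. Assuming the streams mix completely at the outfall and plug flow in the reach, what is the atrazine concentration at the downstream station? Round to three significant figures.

7.29 µg/L

Mass balance: C = (954.0·0.3900 + 191.0·88.90) / 1145 = 17350/1145 = 15.15 µg/L.
Travel time t = 16.3·1000 / 0.58 = 28100 s = 7.807 h.
Half-life 7.4 h → k = ln 2 / 7.4 = 0.09367 h⁻¹ = 2.248 d⁻¹.
After decay, C = 15.15 × e^(−kt) = 15.15 × 0.4813 = 7.294 µg/L.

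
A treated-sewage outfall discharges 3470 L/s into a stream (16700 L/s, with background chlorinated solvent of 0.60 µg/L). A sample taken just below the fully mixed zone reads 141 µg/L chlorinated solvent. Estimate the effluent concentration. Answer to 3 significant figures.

817 µg/L

Mass balance: 16700·0.6000 + 3470·Cₑ = 20170·141.0
→ Cₑ = (20170·141.0 − 16700·0.6000) / 3470 = 816.7 µg/L.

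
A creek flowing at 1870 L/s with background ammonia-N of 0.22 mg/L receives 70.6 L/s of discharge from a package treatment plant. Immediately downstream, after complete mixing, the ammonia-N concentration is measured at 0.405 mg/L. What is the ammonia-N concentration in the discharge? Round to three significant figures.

Mass balance: 1870·0.2200 + 70.60·Cₑ = 1941·0.4050
→ Cₑ = (1941·0.4050 − 1870·0.2200) / 70.60 = 5.305 mg/L.

5.31 mg/L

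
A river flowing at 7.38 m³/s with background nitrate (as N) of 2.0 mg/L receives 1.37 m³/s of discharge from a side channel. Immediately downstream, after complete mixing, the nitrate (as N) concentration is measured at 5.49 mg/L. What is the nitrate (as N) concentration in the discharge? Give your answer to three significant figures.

Mass balance: 7.380·2.000 + 1.370·Cₑ = 8.750·5.490
→ Cₑ = (8.750·5.490 − 7.380·2.000) / 1.370 = 24.29 mg/L.

24.3 mg/L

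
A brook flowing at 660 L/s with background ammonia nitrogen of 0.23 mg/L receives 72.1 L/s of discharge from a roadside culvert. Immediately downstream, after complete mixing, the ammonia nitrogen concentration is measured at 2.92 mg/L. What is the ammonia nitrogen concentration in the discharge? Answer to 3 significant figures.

Mass balance: 660.0·0.2300 + 72.10·Cₑ = 732.1·2.920
→ Cₑ = (732.1·2.920 − 660.0·0.2300) / 72.10 = 27.54 mg/L.

27.5 mg/L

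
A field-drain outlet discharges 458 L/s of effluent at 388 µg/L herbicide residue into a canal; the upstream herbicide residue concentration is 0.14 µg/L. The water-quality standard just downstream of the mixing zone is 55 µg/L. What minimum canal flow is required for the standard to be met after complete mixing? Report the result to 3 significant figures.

Set C_mix = 55: (Q·0.1400 + 458.0·388.0) / (Q + 458.0) = 55
→ Q = 458.0·(388.0 − 55)/(55 − 0.1400) = 2780 L/s.

2780 L/s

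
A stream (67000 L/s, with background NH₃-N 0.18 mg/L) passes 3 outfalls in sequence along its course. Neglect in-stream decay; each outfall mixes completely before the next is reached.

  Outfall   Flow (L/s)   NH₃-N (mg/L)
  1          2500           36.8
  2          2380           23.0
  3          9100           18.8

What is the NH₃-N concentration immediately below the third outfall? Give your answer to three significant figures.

After outfall 1: Q = 67000 + 2500 = 69500 L/s; C = (67000·0.1800 + 2500·36.80)/69500 = 1.497 mg/L.
After outfall 2: Q = 69500 + 2380 = 71880 L/s; C = (69500·1.497 + 2380·23.00)/71880 = 2.209 mg/L.
After outfall 3: Q = 71880 + 9100 = 80980 L/s; C = (71880·2.209 + 9100·18.80)/80980 = 4.074 mg/L.

4.07 mg/L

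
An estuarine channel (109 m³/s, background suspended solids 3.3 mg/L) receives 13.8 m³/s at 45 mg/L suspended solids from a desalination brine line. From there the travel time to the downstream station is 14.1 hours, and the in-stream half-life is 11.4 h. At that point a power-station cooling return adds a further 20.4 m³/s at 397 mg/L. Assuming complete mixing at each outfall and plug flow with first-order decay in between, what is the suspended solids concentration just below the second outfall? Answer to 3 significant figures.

59.5 mg/L

Mass balance: C = (109.0·3.300 + 13.80·45.00) / 122.8 = 980.7/122.8 = 7.986 mg/L; combined flow 122.8 m³/s.
Half-life 11.4 h → k = ln 2 / 11.4 = 0.06080 h⁻¹ = 1.459 d⁻¹.
After decay, C = 7.986 × e^(−kt) = 7.986 × 0.4243 = 3.389 mg/L.
At the second outfall, C = (122.8·3.389 + 20.40·397.0) / (122.8 + 20.40) = 59.46 mg/L.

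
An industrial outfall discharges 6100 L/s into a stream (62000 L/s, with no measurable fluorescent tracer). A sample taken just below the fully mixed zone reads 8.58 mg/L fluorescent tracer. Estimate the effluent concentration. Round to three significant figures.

Mass balance: 62000·0 + 6100·Cₑ = 68100·8.580
→ Cₑ = (68100·8.580 − 62000·0) / 6100 = 95.79 mg/L.

95.8 mg/L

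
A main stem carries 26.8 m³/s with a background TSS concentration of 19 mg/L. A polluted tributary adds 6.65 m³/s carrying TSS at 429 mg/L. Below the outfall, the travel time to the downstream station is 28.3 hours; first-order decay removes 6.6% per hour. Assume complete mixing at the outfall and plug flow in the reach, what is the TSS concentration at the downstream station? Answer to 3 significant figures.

After mixing, C = (26.80·19.00 + 6.650·429.0) / 33.45 = 3362/33.45 = 100.5 mg/L.
6.6%/h lost → k = −ln(1 − 0.066) = 0.06828 h⁻¹.
Decay over the reach: 100.5·exp(−kt) = 100.5·0.1448 = 14.56 mg/L.

14.6 mg/L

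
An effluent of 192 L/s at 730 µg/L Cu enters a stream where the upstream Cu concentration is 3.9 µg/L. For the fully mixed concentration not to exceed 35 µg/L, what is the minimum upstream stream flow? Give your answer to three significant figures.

Set C_mix = 35: (Q·3.900 + 192.0·730.0) / (Q + 192.0) = 35
→ Q = 192.0·(730.0 − 35)/(35 − 3.900) = 4291 L/s.

4290 L/s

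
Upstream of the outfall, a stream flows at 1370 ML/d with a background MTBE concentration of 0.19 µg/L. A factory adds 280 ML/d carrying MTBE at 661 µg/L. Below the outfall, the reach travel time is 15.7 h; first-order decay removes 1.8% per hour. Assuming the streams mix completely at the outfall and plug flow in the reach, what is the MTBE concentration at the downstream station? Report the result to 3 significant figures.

Mixed concentration C = ΣQC/ΣQ = (1370·0.1900 + 280.0·661.0) / 1650 = 185300/1650 = 112.3 µg/L.
1.8%/h lost → k = −ln(1 − 0.018) = 0.01816 h⁻¹.
After decay, C = 112.3 × e^(−kt) = 112.3 × 0.7519 = 84.46 µg/L.

84.5 µg/L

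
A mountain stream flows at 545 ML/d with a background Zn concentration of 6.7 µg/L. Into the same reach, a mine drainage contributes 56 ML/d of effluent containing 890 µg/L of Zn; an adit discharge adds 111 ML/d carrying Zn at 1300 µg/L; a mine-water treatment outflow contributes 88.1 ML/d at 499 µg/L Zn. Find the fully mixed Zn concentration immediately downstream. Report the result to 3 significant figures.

302 µg/L

Flow-weighted average: C = (545.0·6.700 + 56.00·890.0 + 111.0·1300 + 88.10·499.0) / 800.1 = 241800/800.1 = 302.2 µg/L.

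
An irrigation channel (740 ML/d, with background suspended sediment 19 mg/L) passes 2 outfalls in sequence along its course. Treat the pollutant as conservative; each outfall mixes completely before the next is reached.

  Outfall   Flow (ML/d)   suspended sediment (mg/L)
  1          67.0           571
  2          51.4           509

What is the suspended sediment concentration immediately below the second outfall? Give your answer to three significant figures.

91.4 mg/L

Outfall 1: combined Q = 807.0 ML/d; C = (740.0·19.00 + 67.00·571.0)/807.0 = 64.83 mg/L.
Outfall 2: combined Q = 858.4 ML/d; C = (807.0·64.83 + 51.40·509.0)/858.4 = 91.43 mg/L.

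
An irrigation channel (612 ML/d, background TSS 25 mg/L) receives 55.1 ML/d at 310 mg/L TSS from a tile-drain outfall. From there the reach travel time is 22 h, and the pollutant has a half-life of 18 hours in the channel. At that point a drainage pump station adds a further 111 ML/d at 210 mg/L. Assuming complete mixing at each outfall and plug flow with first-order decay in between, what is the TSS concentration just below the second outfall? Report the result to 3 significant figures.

47.8 mg/L

Flow-weighted average: C = (612.0·25.00 + 55.10·310.0) / 667.1 = 32380/667.1 = 48.54 mg/L; combined flow 667.1 ML/d.
Half-life 18 h → k = ln 2 / 18 = 0.03851 h⁻¹ = 0.9242 d⁻¹.
First-order decay: C = 48.54·exp(−k·t) = 48.54·0.4286 = 20.81 mg/L.
Second outfall: C = (667.1·20.81 + 111.0·210.0)/778.1 = 47.79 mg/L.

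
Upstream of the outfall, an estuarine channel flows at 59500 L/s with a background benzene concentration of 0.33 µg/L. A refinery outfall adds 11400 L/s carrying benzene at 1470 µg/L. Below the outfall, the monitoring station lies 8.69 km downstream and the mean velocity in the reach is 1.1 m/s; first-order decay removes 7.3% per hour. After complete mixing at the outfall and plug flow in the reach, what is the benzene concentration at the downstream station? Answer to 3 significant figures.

Flow-weighted average: C = (59500·0.3300 + 11400·1470) / 70900 = 16780000/70900 = 236.6 µg/L.
Travel time t = 8.69·1000 / 1.1 = 7900 s = 2.194 h.
7.3%/h lost → k = −ln(1 − 0.073) = 0.07580 h⁻¹.
After decay, C = 236.6 × e^(−kt) = 236.6 × 0.8468 = 200.4 µg/L.

200 µg/L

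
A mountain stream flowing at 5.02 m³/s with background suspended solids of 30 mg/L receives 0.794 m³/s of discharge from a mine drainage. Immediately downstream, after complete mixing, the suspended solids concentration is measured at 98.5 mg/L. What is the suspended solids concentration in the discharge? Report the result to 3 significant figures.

532 mg/L

Mass balance: 5.020·30.00 + 0.7940·Cₑ = 5.814·98.50
→ Cₑ = (5.814·98.50 − 5.020·30.00) / 0.7940 = 531.6 mg/L.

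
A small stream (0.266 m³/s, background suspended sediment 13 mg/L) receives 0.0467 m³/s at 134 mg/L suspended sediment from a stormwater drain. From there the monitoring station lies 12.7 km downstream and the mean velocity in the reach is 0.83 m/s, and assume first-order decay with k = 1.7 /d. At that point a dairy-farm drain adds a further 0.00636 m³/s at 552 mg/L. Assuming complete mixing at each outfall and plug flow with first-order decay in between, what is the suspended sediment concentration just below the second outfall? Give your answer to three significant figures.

33.5 mg/L

After mixing, C = (0.2660·13.00 + 0.04670·134.0) / 0.3127 = 9.716/0.3127 = 31.07 mg/L; combined flow 0.3127 m³/s.
Travel time t = 12.7·1000 / 0.83 = 15300 s = 4.250 h.
Applying C = C₀e^(−kt): 31.07 × 0.7400 = 22.99 mg/L.
At the second outfall, C = (0.3127·22.99 + 0.006360·552.0) / (0.3127 + 0.006360) = 33.54 mg/L.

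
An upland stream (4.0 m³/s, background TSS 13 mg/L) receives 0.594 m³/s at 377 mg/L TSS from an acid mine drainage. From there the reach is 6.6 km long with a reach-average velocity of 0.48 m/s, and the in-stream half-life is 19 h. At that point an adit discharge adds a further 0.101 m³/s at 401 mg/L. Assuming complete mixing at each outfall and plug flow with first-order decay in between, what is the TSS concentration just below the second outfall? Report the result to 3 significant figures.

59.8 mg/L

Conservation of mass: C = (4.000·13.00 + 0.5940·377.0) / 4.594 = 275.9/4.594 = 60.06 mg/L; combined flow 4.594 m³/s.
Travel time t = 6.6·1000 / 0.48 = 13750 s = 3.819 h.
Half-life 19 h → k = ln 2 / 19 = 0.03648 h⁻¹ = 0.8756 d⁻¹.
Decay over the reach: 60.06·exp(−kt) = 60.06·0.8699 = 52.25 mg/L.
At the second outfall, C = (4.594·52.25 + 0.1010·401.0) / (4.594 + 0.1010) = 59.75 mg/L.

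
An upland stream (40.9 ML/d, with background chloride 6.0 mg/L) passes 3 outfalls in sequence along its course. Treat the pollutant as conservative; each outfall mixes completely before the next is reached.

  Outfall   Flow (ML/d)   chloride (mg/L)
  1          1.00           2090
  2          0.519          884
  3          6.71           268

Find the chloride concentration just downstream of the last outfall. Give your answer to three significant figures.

93.5 mg/L

Below outfall 1: Q → 41.90 ML/d, C = (40.90·6.000 + 1.000·2090)/41.90 = 55.74 mg/L.
Below outfall 2: Q → 42.42 ML/d, C = (41.90·55.74 + 0.5190·884.0)/42.42 = 65.87 mg/L.
Below outfall 3: Q → 49.13 ML/d, C = (42.42·65.87 + 6.710·268.0)/49.13 = 93.48 mg/L.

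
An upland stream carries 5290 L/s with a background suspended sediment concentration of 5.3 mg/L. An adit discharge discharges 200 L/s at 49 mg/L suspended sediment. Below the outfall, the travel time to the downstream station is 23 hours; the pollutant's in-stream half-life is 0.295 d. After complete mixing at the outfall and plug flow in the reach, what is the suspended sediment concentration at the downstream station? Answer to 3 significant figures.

Conservation of mass: C = (5290·5.300 + 200.0·49.00) / 5490 = 37840/5490 = 6.892 mg/L.
Half-life 0.295 d → k = ln 2 / 0.295 = 2.350 d⁻¹.
Decay over the reach: 6.892·exp(−kt) = 6.892·0.1052 = 0.7251 mg/L.

0.725 mg/L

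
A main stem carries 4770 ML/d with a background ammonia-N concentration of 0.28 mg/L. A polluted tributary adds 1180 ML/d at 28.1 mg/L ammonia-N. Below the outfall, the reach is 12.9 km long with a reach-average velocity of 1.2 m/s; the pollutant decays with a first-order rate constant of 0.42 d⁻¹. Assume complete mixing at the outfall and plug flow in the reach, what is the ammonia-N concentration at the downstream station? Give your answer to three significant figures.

After mixing, C = (4770·0.2800 + 1180·28.10) / 5950 = 34490/5950 = 5.797 mg/L.
Travel time t = 12.9·1000 / 1.2 = 10750 s = 2.986 h.
After decay, C = 5.797 × e^(−kt) = 5.797 × 0.9491 = 5.502 mg/L.

5.50 mg/L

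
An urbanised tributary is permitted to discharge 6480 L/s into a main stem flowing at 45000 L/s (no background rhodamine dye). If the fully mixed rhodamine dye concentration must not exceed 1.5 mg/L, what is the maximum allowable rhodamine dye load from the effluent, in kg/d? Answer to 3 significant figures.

Mass balance at the limit: 45000·0 + 6480·Cₑ = 51480·1.5 → Cₑ = 11.92 mg/L.
6480 L/s = 6.480 m³/s. Load = 6.480 m³/s × 11.92 g/m³ × 86 400 s/d = 6672 kg/d.

6670 kg/d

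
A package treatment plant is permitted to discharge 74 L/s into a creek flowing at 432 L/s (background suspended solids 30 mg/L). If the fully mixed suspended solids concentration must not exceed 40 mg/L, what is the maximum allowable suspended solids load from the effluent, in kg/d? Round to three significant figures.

629 kg/d

Mass balance at the limit: 432.0·30.00 + 74.00·Cₑ = 506.0·40 → Cₑ = 98.38 mg/L.
74.00 L/s = 0.07400 m³/s. Load = 0.07400 m³/s × 98.38 g/m³ × 86 400 s/d = 629.0 kg/d.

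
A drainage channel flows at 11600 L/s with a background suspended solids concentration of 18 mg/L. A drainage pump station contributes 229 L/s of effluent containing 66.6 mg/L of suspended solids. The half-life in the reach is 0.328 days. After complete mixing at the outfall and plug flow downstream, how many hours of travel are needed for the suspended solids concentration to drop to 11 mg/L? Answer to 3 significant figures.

Conservation of mass: C = (11600·18.00 + 229.0·66.60) / 11830 = 224100/11830 = 18.94 mg/L.
Half-life 0.328 d → k = ln 2 / 0.328 = 2.113 d⁻¹.
18.94·exp(−k·t) = 11 → t = ln(18.94/11)/k = 22220 s = 6.172 h.

6.17 h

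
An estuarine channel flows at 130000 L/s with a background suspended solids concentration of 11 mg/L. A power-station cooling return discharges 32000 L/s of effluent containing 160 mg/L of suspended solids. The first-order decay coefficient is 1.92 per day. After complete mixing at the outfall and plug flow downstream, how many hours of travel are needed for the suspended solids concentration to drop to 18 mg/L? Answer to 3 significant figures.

Flow-weighted average: C = (130000·11.00 + 32000·160.0) / 162000 = 6550000/162000 = 40.43 mg/L.
40.43·exp(−k·t) = 18 → t = ln(40.43/18)/k = 36420 s = 10.12 h.

10.1 h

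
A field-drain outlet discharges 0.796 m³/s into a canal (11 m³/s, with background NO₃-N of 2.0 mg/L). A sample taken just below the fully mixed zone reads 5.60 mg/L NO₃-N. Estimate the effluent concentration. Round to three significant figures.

55.3 mg/L

Mass balance: 11.00·2.000 + 0.7960·Cₑ = 11.80·5.600
→ Cₑ = (11.80·5.600 − 11.00·2.000) / 0.7960 = 55.35 mg/L.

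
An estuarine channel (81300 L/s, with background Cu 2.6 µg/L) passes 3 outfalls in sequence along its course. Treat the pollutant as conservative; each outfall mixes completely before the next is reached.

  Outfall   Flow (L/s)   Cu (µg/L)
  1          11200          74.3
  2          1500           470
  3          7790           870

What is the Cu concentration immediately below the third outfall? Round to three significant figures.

Outfall 1: combined Q = 92500 L/s; C = (81300·2.600 + 11200·74.30)/92500 = 11.28 µg/L.
Outfall 2: combined Q = 94000 L/s; C = (92500·11.28 + 1500·470.0)/94000 = 18.60 µg/L.
Outfall 3: combined Q = 101800 L/s; C = (94000·18.60 + 7790·870.0)/101800 = 83.76 µg/L.

83.8 µg/L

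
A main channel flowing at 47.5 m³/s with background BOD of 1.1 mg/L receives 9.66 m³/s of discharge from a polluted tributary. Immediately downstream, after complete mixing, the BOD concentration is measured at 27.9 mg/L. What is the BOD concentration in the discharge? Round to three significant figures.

160 mg/L

Mass balance: 47.50·1.100 + 9.660·Cₑ = 57.16·27.90
→ Cₑ = (57.16·27.90 − 47.50·1.100) / 9.660 = 159.7 mg/L.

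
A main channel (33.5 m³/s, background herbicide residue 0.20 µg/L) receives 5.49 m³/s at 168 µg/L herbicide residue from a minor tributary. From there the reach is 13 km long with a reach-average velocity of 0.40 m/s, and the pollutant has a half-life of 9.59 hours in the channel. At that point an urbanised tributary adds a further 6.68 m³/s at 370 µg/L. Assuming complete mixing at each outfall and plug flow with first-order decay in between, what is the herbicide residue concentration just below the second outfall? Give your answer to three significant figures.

Conservation of mass: C = (33.50·0.2000 + 5.490·168.0) / 38.99 = 929.0/38.99 = 23.83 µg/L; combined flow 38.99 m³/s.
Travel time t = 13·1000 / 0.40 = 32500 s = 9.028 h.
Half-life 9.59 h → k = ln 2 / 9.59 = 0.07228 h⁻¹ = 1.735 d⁻¹.
Decay over the reach: 23.83·exp(−kt) = 23.83·0.5207 = 12.41 µg/L.
Second outfall: C = (38.99·12.41 + 6.680·370.0)/45.67 = 64.71 µg/L.

64.7 µg/L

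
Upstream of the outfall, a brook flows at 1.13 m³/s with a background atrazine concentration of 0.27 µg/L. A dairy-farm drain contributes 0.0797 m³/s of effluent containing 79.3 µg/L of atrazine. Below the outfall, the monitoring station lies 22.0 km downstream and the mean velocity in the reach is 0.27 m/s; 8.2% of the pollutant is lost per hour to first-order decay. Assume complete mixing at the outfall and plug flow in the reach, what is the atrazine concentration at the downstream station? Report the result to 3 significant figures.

Mass balance: C = (1.130·0.2700 + 0.07970·79.30) / 1.210 = 6.625/1.210 = 5.477 µg/L.
Travel time t = 22.0·1000 / 0.27 = 81480 s = 22.63 h.
8.2%/h lost → k = −ln(1 − 0.082) = 0.08556 h⁻¹.
Applying C = C₀e^(−kt): 5.477 × 0.1442 = 0.7898 µg/L.

0.790 µg/L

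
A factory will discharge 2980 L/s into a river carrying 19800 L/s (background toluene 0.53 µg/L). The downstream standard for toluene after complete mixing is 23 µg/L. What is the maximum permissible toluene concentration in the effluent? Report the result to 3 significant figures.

At the limit, (Qr·Cr + Qe·Cₑ)/(Qr + Qe) = 23:
Cₑ = (22780·23 − 19800·0.5300) / 2980 = 172.3 µg/L.

172 µg/L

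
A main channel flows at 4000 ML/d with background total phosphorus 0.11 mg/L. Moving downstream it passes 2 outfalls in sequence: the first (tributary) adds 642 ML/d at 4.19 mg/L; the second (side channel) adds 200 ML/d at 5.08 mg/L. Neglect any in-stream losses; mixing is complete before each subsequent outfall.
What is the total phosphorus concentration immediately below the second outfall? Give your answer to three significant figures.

Below outfall 1: Q → 4642 ML/d, C = (4000·0.1100 + 642.0·4.190)/4642 = 0.6743 mg/L.
Below outfall 2: Q → 4842 ML/d, C = (4642·0.6743 + 200.0·5.080)/4842 = 0.8563 mg/L.

0.856 mg/L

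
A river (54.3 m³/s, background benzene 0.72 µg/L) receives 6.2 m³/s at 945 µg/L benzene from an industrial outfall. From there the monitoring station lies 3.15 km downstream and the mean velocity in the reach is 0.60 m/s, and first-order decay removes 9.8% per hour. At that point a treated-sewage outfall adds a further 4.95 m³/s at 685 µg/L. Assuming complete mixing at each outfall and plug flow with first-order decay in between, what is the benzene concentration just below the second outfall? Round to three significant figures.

After mixing, C = (54.30·0.7200 + 6.200·945.0) / 60.50 = 5898/60.50 = 97.49 µg/L; combined flow 60.50 m³/s.
Travel time t = 3.15·1000 / 0.60 = 5250 s = 1.458 h.
9.8%/h lost → k = −ln(1 − 0.098) = 0.1031 h⁻¹.
Applying C = C₀e^(−kt): 97.49 × 0.8604 = 83.88 µg/L.
At the second outfall, C = (60.50·83.88 + 4.950·685.0) / (60.50 + 4.950) = 129.3 µg/L.

129 µg/L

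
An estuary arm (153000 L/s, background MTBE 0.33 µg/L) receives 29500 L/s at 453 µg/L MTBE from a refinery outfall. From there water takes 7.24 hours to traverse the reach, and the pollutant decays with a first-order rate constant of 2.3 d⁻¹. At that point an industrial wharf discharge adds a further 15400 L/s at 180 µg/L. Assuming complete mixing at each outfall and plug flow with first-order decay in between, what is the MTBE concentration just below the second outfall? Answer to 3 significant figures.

47.9 µg/L

After mixing, C = (153000·0.3300 + 29500·453.0) / 182500 = 13410000/182500 = 73.50 µg/L; combined flow 182500 L/s.
Applying C = C₀e^(−kt): 73.50 × 0.4997 = 36.73 µg/L.
Second outfall: C = (182500·36.73 + 15400·180.0)/197900 = 47.87 µg/L.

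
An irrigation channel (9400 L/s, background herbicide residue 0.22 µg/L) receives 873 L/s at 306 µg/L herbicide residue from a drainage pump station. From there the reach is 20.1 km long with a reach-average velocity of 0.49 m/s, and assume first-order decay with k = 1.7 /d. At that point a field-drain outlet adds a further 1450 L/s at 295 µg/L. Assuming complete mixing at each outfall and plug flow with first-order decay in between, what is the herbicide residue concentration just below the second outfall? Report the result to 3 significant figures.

46.7 µg/L

Flow-weighted average: C = (9400·0.2200 + 873.0·306.0) / 10270 = 269200/10270 = 26.21 µg/L; combined flow 10270 L/s.
Travel time t = 20.1·1000 / 0.49 = 41020 s = 11.39 h.
Applying C = C₀e^(−kt): 26.21 × 0.4461 = 11.69 µg/L.
Second outfall: C = (10270·11.69 + 1450·295.0)/11720 = 46.73 µg/L.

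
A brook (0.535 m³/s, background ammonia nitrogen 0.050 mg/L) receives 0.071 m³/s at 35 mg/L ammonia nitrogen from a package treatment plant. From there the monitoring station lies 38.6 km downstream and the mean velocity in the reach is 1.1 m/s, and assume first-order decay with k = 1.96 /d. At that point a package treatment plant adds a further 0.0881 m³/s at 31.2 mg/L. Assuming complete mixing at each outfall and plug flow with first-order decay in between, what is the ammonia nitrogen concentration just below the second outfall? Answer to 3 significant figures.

Flow-weighted average: C = (0.5350·0.05000 + 0.07100·35.00) / 0.6060 = 2.512/0.6060 = 4.145 mg/L; combined flow 0.6060 m³/s.
Travel time t = 38.6·1000 / 1.1 = 35090 s = 9.747 h.
After decay, C = 4.145 × e^(−kt) = 4.145 × 0.4511 = 1.870 mg/L.
At the second outfall, C = (0.6060·1.870 + 0.08810·31.20) / (0.6060 + 0.08810) = 5.593 mg/L.

5.59 mg/L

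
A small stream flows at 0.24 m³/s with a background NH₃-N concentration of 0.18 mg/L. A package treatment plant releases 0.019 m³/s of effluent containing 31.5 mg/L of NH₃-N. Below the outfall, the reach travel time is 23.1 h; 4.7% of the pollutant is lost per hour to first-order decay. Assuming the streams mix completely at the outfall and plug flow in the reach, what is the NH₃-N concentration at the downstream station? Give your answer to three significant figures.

0.815 mg/L

Mass balance: C = (0.2400·0.1800 + 0.01900·31.50) / 0.2590 = 0.6417/0.2590 = 2.478 mg/L.
4.7%/h lost → k = −ln(1 − 0.047) = 0.04814 h⁻¹.
Applying C = C₀e^(−kt): 2.478 × 0.3289 = 0.8149 mg/L.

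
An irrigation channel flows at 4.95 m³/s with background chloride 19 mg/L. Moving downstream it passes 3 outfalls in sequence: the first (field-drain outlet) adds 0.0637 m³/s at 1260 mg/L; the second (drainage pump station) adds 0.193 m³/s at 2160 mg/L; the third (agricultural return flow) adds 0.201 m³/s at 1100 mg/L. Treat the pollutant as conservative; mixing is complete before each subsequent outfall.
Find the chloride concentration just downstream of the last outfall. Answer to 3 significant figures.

After outfall 1: Q = 4.950 + 0.06370 = 5.014 m³/s; C = (4.950·19.00 + 0.06370·1260)/5.014 = 34.77 mg/L.
After outfall 2: Q = 5.014 + 0.1930 = 5.207 m³/s; C = (5.014·34.77 + 0.1930·2160)/5.207 = 113.5 mg/L.
After outfall 3: Q = 5.207 + 0.2010 = 5.408 m³/s; C = (5.207·113.5 + 0.2010·1100)/5.408 = 150.2 mg/L.

150 mg/L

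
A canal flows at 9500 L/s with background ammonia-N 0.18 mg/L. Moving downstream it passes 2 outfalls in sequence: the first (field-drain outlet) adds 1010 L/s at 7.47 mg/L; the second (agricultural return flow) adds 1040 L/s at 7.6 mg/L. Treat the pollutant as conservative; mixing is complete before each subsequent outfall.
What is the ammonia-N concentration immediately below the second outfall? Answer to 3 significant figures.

Outfall 1: combined Q = 10510 L/s; C = (9500·0.1800 + 1010·7.470)/10510 = 0.8806 mg/L.
Outfall 2: combined Q = 11550 L/s; C = (10510·0.8806 + 1040·7.600)/11550 = 1.486 mg/L.

1.49 mg/L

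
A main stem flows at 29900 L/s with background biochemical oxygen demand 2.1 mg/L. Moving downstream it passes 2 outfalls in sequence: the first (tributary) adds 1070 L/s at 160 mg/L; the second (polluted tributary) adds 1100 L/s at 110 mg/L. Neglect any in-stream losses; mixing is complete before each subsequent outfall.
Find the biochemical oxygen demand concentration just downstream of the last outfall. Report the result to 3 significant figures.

11.1 mg/L

Outfall 1: combined Q = 30970 L/s; C = (29900·2.100 + 1070·160.0)/30970 = 7.555 mg/L.
Outfall 2: combined Q = 32070 L/s; C = (30970·7.555 + 1100·110.0)/32070 = 11.07 mg/L.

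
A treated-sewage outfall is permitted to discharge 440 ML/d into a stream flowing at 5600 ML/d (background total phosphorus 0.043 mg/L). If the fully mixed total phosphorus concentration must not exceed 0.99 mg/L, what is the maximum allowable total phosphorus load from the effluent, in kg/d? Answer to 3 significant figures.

Mass balance at the limit: 5600·0.04300 + 440.0·Cₑ = 6040·0.99 → Cₑ = 13.04 mg/L.
440.0 ML/d = 5.093 m³/s. Load = 5.093 m³/s × 13.04 g/m³ × 86 400 s/d = 5739 kg/d.

5740 kg/d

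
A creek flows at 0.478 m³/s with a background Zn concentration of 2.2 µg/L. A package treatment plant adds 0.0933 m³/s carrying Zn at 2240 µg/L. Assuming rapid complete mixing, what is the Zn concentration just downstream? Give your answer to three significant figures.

368 µg/L

Mass balance: C = (0.4780·2.200 + 0.09330·2240) / 0.5713 = 210.0/0.5713 = 367.7 µg/L.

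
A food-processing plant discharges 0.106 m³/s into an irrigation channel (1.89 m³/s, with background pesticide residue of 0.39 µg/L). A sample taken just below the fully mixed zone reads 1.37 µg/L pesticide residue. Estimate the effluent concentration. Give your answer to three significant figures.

18.8 µg/L

Mass balance: 1.890·0.3900 + 0.1060·Cₑ = 1.996·1.370
→ Cₑ = (1.996·1.370 − 1.890·0.3900) / 0.1060 = 18.84 µg/L.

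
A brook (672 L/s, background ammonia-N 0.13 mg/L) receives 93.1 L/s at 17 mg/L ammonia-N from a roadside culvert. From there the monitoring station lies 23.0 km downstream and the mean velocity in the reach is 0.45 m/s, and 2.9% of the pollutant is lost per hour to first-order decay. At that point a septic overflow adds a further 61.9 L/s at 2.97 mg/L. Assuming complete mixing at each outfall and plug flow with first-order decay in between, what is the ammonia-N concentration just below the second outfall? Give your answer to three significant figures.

After mixing, C = (672.0·0.1300 + 93.10·17.00) / 765.1 = 1670/765.1 = 2.183 mg/L; combined flow 765.1 L/s.
Travel time t = 23.0·1000 / 0.45 = 51110 s = 14.20 h.
2.9%/h lost → k = −ln(1 − 0.029) = 0.02943 h⁻¹.
Applying C = C₀e^(−kt): 2.183 × 0.6585 = 1.437 mg/L.
Second outfall: C = (765.1·1.437 + 61.90·2.970)/827.0 = 1.552 mg/L.

1.55 mg/L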